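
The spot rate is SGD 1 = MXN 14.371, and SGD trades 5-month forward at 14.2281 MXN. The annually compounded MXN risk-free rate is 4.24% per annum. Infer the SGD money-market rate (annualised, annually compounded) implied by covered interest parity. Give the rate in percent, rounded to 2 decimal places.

6.77%

T = 5/12 years.
F/S = 14.2281/14.371 = 0.9900564 = (growth of MXN) / (growth of SGD).
The MXN side grows by (1 + 0.0424)^(5/12) = 1.0174529.
Hence g_SGD = 1.0276717.
r = 1.0276717^(12/5) − 1 = 0.067703 → 6.77%.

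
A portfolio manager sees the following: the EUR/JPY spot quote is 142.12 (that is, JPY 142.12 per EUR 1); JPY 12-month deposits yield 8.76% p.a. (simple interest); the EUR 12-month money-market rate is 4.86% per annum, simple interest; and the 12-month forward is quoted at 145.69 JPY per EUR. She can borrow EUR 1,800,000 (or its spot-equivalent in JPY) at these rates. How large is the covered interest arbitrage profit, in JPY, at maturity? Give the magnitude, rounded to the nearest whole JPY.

JPY 3,238,520

T = 1 year.
Invest the EUR and cover forward: 1,800,000 × 1.048600 × 145.69 = JPY 274,986,961.20.
Convert at spot and invest in JPY: 1,800,000 × 142.12 × 1.087600 = JPY 278,225,481.60.
The quoted forward undervalues EUR, so borrow EUR, convert to JPY at spot, deposit the JPY at 8.76%, and buy EUR forward at 145.69 to cover the loan.
Arbitrage profit = |274,986,961.20 − 278,225,481.60| = JPY 3,238,520.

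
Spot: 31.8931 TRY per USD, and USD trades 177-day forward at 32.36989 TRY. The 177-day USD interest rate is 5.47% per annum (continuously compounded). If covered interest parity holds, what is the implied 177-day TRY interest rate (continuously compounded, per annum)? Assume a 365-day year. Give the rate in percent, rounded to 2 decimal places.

T = 177/365 years.
CIP gives F = S · g_TRY/g_USD, so g_TRY/g_USD = 32.36989/31.8931 = 1.0149496.
The USD side grows by e^(0.0547×177/365) = 1.0268807.
Hence g_TRY = 1.0422322.
r = ln(1.0422322)/(177/365) = 0.085300 → 8.53%.

8.53%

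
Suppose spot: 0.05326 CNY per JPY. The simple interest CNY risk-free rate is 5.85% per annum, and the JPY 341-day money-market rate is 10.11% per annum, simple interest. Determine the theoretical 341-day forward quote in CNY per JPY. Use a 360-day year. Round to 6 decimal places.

0.051299

T = 341/360 years.
Growth of 1 CNY over T: 1 + 0.0585×341/360 = 1.0554125.
JPY accumulates by 1 + 0.1011×341/360 = 1.0957642.
Forward (CNY per JPY) = 0.05326 × 1.0554125 / 1.0957642 = 0.05129869.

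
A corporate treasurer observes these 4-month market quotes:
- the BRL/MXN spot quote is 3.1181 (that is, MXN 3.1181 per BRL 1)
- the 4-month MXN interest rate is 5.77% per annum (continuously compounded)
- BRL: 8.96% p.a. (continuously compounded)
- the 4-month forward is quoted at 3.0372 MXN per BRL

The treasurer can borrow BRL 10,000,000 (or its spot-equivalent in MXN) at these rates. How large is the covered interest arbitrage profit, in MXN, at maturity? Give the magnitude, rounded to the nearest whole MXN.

MXN 493,727

T = 4/12 years.
Route A — deposit BRL, sell forward: 10,000,000 × 1.0303171492 × 3.0372 = MXN 31,292,792.46.
Route B — convert at spot, deposit MXN: 10,000,000 × 3.1181 × 1.0194194854 = MXN 31,786,518.97.
The quoted forward undervalues BRL, so borrow BRL, convert to MXN at spot, deposit the MXN at 5.77%, and buy BRL forward at 3.0372 to cover the loan.
Arbitrage profit = |31,292,792.46 − 31,786,518.97| = MXN 493,727.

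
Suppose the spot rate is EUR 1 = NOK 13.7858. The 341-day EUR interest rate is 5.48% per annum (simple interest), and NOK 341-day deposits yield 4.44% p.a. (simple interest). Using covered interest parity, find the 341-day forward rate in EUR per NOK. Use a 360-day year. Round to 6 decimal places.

T = 341/360 years.
NOK accumulates by 1 + 0.0444×341/360 = 1.0420567.
EUR growth factor: 1 + 0.0548×341/360 = 1.0519078.
So F = 13.7858 × 1.0420567 / 1.0519078 = 13.65670 (NOK/EUR).
Invert for EUR per NOK: 1 / 13.65670 = 0.073224.

0.073224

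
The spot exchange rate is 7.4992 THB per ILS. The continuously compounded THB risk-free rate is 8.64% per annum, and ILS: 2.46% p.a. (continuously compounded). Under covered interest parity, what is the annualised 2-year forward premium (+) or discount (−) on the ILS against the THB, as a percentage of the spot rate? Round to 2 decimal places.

T = 2 years.
CIP forward (THB per ILS) = 7.4992 × 1.1886284/1.0504304 = 8.4858189.
(F − S)/S ÷ T = (8.4858189 − 7.4992)/7.4992/2 = 0.065782 → 6.58%.

+6.58%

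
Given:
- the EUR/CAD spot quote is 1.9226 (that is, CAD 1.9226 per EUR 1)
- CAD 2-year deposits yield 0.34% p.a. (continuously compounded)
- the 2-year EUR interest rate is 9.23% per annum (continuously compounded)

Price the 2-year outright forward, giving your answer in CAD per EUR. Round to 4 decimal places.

T = 2 years.
CAD accumulates by e^(0.0034×2) = 1.0068232.
EUR growth factor: e^(0.0923×2) = 1.2027372.
CIP: F = S · (grow CAD)/(grow EUR) = 1.9226 × 1.0068232/1.2027372 = 1.609427 CAD per EUR.

1.6094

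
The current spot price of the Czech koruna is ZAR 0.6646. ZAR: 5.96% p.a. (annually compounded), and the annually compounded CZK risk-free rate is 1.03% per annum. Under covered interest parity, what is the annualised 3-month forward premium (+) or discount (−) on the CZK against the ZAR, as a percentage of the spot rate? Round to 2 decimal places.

+4.79%

T = 3/12 years.
No-arbitrage forward: 0.6646 × 1.0145781 / 1.0025651 = 0.6725634 ZAR/CZK.
(F − S)/S ÷ T = (0.6725634 − 0.6646)/0.6646/(3/12) = 0.047929 → 4.79%.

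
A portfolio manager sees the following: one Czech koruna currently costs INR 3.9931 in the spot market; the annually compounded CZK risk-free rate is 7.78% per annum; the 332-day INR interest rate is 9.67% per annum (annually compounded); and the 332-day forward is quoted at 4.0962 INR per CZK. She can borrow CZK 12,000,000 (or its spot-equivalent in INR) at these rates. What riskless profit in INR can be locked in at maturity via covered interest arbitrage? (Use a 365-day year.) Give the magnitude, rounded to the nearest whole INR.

T = 332/365 years.
Keep in CZK, deliver into the forward: 12,000,000·1.0705239091·4.0962 = INR 52,620,960.44.
Swap to INR now, deposit: 12,000,000·3.9931·1.0875856359 = INR 52,114,058.43.
The quoted forward overvalues CZK, so borrow INR, buy CZK at spot, deposit the CZK at 7.78%, and sell the proceeds forward at 4.0962.
The gap between the two covered legs is INR 506,902.

INR 506,902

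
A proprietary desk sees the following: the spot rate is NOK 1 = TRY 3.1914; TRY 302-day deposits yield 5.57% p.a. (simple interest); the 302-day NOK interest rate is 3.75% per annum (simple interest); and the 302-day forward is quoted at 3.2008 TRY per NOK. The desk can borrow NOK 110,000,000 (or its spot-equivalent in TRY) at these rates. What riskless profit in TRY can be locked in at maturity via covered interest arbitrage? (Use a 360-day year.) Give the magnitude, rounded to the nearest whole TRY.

T = 302/360 years.
Route A — deposit NOK, sell forward: 110,000,000 × 1.03145833333 × 3.2008 = TRY 363,164,101.67.
Route B — convert at spot, deposit TRY: 110,000,000 × 3.1914 × 1.04672611111 = TRY 367,457,388.21.
The quoted forward undervalues NOK, so borrow NOK, convert to TRY at spot, deposit the TRY at 5.57%, and buy NOK forward at 3.2008 to cover the loan.
The gap between the two covered legs is TRY 4,293,287.

TRY 4,293,287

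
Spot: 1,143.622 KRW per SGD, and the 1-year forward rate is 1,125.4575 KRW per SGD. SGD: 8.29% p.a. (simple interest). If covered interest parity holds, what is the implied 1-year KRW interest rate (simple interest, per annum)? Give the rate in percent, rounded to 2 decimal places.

6.57%

T = 1 year.
CIP gives F = S · g_KRW/g_SGD, so g_KRW/g_SGD = 1125.4575/1143.622 = 0.9841167.
The SGD side grows by 1 + 0.0829×1 = 1.082900.
That pins the KRW growth at 1.065700.
r = (1.065700 − 1)/1 = 0.065700 → 6.57%.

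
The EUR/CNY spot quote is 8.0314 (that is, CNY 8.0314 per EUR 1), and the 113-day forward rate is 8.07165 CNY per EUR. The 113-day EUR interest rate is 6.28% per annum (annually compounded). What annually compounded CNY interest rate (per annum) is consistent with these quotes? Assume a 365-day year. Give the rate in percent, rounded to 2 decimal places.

T = 113/365 years.
F/S = 8.07165/8.0314 = 1.0050116 = (growth of CNY) / (growth of EUR).
The EUR side grows by (1 + 0.0628)^(113/365) = 1.019035.
So the CNY growth factor = 1.024142.
r = 1.024142^(365/113) − 1 = 0.080101 → 8.01%.

8.01%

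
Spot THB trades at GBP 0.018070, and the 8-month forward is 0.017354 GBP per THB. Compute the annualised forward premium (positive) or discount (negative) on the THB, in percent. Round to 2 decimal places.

-5.94%

T = 8/12 years.
THB trades forward at -3.96237% vs spot over the period.
Per annum: -0.0396237 / (8/12) = -0.059436 = -5.94%.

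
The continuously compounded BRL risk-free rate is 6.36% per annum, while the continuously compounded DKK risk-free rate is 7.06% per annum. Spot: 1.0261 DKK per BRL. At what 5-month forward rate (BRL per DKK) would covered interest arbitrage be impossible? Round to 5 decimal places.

T = 5/12 years.
DKK growth factor: e^(0.0706×5/12) = 1.0298536.
BRL accumulates by e^(0.0636×5/12) = 1.0268542.
So F = 1.0261 × 1.0298536 / 1.0268542 = 1.029097 (DKK/BRL).
Invert for BRL per DKK: 1 / 1.029097 = 0.97173.

0.97173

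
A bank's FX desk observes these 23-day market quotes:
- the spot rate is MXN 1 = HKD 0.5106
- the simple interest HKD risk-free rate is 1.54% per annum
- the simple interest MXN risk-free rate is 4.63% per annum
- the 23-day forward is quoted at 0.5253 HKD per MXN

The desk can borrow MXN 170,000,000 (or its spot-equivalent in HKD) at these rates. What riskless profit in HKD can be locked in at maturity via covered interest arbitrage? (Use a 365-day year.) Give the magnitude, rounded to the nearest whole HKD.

T = 23/365 years.
Invest the MXN and cover forward: 170,000,000 × 1.0029175342 × 0.5253 = HKD 89,561,538.72.
Convert at spot and invest in HKD: 170,000,000 × 0.5106 × 1.000970411 = HKD 86,886,233.62.
The quoted forward overvalues MXN, so borrow HKD, buy MXN at spot, deposit the MXN at 4.63%, and sell the proceeds forward at 0.5253.
Profit = 89,561,538.72 − 86,886,233.62 = HKD 2,675,305.

HKD 2,675,305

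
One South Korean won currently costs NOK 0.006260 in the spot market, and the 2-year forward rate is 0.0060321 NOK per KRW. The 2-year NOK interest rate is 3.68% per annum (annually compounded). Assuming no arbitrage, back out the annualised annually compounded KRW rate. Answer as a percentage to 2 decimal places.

5.62%

T = 2 years.
By CIP, F/S equals the NOK-to-KRW growth ratio: 0.0060321/0.00626 = 0.9635942.
The NOK side grows by (1 + 0.0368)^2 = 1.0749542.
So the KRW growth factor = 1.1155673.
Annualise: 1.1155673^(1/2) − 1 = 0.056204 = 5.62%.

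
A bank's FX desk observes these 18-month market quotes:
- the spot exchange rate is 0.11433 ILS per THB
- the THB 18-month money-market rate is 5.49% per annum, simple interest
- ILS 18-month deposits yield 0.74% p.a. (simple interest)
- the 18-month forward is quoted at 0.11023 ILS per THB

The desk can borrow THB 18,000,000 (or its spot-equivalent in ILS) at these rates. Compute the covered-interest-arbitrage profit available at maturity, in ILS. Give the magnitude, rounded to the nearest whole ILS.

T = 18/12 years.
Invest the THB and cover forward: 18,000,000 × 1.082350 × 0.11023 = ILS 2,147,533.93.
Convert at spot and invest in ILS: 18,000,000 × 0.11433 × 1.011100 = ILS 2,080,783.13.
The quoted forward overvalues THB, so borrow ILS, buy THB at spot, deposit the THB at 5.49%, and sell the proceeds forward at 0.11023.
Profit = 2,147,533.93 − 2,080,783.13 = ILS 66,751.

ILS 66,751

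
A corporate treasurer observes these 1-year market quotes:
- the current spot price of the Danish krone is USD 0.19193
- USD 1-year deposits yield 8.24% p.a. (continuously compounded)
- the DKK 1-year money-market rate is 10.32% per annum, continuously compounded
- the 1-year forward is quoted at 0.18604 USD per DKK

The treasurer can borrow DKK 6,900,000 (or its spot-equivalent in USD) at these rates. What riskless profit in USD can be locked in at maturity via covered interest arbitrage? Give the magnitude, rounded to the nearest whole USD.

USD 14,834

T = 1 year.
Route A — deposit DKK, sell forward: 6,900,000 × 1.10871313 × 0.18604 = USD 1,423,228.44.
Route B — convert at spot, deposit USD: 6,900,000 × 0.19193 × 1.085890079 = USD 1,438,062.69.
The quoted forward undervalues DKK, so borrow DKK, convert to USD at spot, deposit the USD at 8.24%, and buy DKK forward at 0.18604 to cover the loan.
Arbitrage profit = |1,423,228.44 − 1,438,062.69| = USD 14,834.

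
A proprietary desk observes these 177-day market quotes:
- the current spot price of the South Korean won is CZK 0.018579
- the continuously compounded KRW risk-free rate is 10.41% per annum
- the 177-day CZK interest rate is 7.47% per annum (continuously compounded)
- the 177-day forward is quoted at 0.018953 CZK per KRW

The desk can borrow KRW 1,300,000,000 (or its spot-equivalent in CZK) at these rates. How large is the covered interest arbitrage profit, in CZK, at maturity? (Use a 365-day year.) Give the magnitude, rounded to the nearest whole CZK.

T = 177/365 years.
Keep in KRW, deliver into the forward: 1,300,000,000·1.0517772684·0.018953 = CZK 25,914,634.94.
Swap to CZK now, deposit: 1,300,000,000·0.018579·1.0368884811 = CZK 25,043,656.42.
The quoted forward overvalues KRW, so borrow CZK, buy KRW at spot, deposit the KRW at 10.41%, and sell the proceeds forward at 0.018953.
The gap between the two covered legs is CZK 870,979.

CZK 870,979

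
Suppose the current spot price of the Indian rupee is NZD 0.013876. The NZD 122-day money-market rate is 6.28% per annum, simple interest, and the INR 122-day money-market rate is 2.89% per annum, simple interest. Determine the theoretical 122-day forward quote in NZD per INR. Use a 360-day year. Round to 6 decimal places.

T = 122/360 years.
NZD accumulates by 1 + 0.0628×122/360 = 1.0212822.
INR accumulates by 1 + 0.0289×122/360 = 1.0097939.
CIP: F = S · (grow NZD)/(grow INR) = 0.013876 × 1.0212822/1.0097939 = 0.01403387 NZD per INR.

0.014034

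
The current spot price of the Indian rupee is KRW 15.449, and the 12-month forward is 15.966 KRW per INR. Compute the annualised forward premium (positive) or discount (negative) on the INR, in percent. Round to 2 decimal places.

+3.35%

T = 1 year.
INR trades forward at +3.34649% vs spot over the period.
Per annum: 0.0334649 / 1 = 0.033465 = 3.35%.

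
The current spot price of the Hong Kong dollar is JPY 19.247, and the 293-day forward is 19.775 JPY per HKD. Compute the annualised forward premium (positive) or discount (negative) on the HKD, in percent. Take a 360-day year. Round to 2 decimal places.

+3.37%

T = 293/360 years.
HKD trades forward at +2.74328% vs spot over the period.
Annualise by dividing by T: 0.0274328 / (293/360) = 0.033706 → 3.37%.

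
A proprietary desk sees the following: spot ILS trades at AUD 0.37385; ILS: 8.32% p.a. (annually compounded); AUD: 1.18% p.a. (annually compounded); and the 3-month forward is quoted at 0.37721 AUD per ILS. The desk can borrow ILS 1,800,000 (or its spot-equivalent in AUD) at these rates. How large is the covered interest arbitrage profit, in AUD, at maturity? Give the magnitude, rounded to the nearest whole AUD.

T = 3/12 years.
Invest the ILS and cover forward: 1,800,000 × 1.02018084 × 0.37721 = AUD 692,680.35.
Convert at spot and invest in AUD: 1,800,000 × 0.37385 × 1.00293704 = AUD 674,906.42.
The quoted forward overvalues ILS, so borrow AUD, buy ILS at spot, deposit the ILS at 8.32%, and sell the proceeds forward at 0.37721.
Profit = 692,680.35 − 674,906.42 = AUD 17,774.

AUD 17,774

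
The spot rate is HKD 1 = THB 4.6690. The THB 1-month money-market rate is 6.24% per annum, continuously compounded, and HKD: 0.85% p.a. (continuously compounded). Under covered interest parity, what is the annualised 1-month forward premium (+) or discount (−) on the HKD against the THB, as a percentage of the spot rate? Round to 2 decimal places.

T = 1/12 years.
No-arbitrage forward: 4.669 × 1.0052135 / 1.0007086 = 4.6900185 THB/HKD.
Annualised premium = (F − S)/S × (1/T) = (4.6900185 − 4.669)/4.669 ÷ (1/12) = 5.40%.

+5.40%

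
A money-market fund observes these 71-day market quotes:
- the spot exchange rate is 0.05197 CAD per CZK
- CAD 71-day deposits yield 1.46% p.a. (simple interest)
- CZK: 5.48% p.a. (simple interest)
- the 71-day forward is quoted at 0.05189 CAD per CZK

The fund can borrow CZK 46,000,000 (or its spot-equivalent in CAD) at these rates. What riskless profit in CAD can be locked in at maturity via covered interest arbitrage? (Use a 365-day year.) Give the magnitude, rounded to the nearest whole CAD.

CAD 14,975

T = 71/365 years.
Route A — deposit CZK, sell forward: 46,000,000 × 1.010659726 × 0.05189 = CAD 2,412,384.13.
Route B — convert at spot, deposit CAD: 46,000,000 × 0.05197 × 1.002840 = CAD 2,397,409.36.
The quoted forward overvalues CZK, so borrow CAD, buy CZK at spot, deposit the CZK at 5.48%, and sell the proceeds forward at 0.05189.
The gap between the two covered legs is CAD 14,975.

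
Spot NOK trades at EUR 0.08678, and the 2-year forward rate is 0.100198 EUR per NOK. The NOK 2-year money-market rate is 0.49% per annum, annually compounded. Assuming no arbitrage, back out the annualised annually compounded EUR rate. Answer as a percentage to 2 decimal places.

7.98%

T = 2 years.
By CIP, F/S equals the EUR-to-NOK growth ratio: 0.100198/0.08678 = 1.1546209.
NOK growth factor: (1 + 0.0049)^2 = 1.009824.
So the EUR growth factor = 1.1659639.
r = 1.1659639^(1/2) − 1 = 0.079798 → 7.98%.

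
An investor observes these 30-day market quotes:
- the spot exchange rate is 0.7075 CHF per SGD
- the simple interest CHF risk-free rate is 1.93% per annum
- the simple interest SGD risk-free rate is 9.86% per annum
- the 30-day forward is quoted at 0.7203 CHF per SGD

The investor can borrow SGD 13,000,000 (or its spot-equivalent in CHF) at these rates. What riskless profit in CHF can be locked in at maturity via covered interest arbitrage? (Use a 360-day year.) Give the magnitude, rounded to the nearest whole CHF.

T = 30/360 years.
Invest the SGD and cover forward: 13,000,000 × 1.008216667 × 0.7203 = CHF 9,440,840.05.
Convert at spot and invest in CHF: 13,000,000 × 0.7075 × 1.001608333 = CHF 9,212,292.64.
The quoted forward overvalues SGD, so borrow CHF, buy SGD at spot, deposit the SGD at 9.86%, and sell the proceeds forward at 0.7203.
Arbitrage profit = |9,440,840.05 − 9,212,292.64| = CHF 228,547.

CHF 228,547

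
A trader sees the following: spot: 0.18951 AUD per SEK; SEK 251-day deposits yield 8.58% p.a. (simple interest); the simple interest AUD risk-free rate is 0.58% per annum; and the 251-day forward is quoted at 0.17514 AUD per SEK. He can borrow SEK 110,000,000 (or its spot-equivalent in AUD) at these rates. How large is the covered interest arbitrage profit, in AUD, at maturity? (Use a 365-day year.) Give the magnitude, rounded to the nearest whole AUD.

AUD 527,144

T = 251/365 years.
Invest the SEK and cover forward: 110,000,000 × 1.0590021918 × 0.17514 = AUD 20,402,100.83.
Convert at spot and invest in AUD: 110,000,000 × 0.18951 × 1.0039884932 = AUD 20,929,244.53.
The quoted forward undervalues SEK, so borrow SEK, convert to AUD at spot, deposit the AUD at 0.58%, and buy SEK forward at 0.17514 to cover the loan.
Profit = 20,929,244.53 − 20,402,100.83 = AUD 527,144.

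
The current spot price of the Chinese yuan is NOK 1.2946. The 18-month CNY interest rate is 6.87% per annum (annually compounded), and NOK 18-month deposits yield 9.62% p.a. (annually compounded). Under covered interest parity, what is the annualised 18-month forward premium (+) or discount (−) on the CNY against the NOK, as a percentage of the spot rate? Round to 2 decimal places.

T = 18/12 years.
No-arbitrage forward: 1.2946 × 1.1477167 / 1.1048001 = 1.3448895 NOK/CNY.
(F − S)/S ÷ T = (1.3448895 − 1.2946)/1.2946/(18/12) = 0.025897 → 2.59%.

+2.59%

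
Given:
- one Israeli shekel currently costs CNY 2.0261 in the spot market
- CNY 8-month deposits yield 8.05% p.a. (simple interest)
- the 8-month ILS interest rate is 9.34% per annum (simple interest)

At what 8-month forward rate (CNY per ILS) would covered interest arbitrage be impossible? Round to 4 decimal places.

2.0097

T = 8/12 years.
Growth of 1 CNY over T: 1 + 0.0805×8/12 = 1.0536667.
ILS growth factor: 1 + 0.0934×8/12 = 1.0622667.
CIP: F = S · (grow CNY)/(grow ILS) = 2.0261 × 1.0536667/1.0622667 = 2.009697 CNY per ILS.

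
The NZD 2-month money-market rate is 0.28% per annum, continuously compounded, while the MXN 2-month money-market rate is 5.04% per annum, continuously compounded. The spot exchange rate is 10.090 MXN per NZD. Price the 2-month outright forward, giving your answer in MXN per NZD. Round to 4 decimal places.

T = 2/12 years.
MXN growth factor: e^(0.0504×2/12) = 1.00843538.
NZD growth factor: e^(0.0028×2/12) = 1.00046678.
Forward (MXN per NZD) = 10.09 × 1.00843538 / 1.00046678 = 10.170366.

10.1704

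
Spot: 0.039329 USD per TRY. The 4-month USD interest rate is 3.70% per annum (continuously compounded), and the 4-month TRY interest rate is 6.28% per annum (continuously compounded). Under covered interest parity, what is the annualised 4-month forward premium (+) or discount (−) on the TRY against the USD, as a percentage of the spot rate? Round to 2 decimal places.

-2.57%

T = 4/12 years.
No-arbitrage forward: 0.039329 × 1.0124097 / 1.021154 = 0.038992220 USD/TRY.
Annualised premium = (F − S)/S × (1/T) = (0.038992220 − 0.039329)/0.039329 ÷ (4/12) = -2.57%.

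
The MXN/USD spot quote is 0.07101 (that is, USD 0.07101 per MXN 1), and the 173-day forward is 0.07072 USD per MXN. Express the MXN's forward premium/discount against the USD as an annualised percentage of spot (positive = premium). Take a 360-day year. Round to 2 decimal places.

-0.85%

T = 173/360 years.
(F − S)/S = (0.07072 − 0.07101)/0.07101 = -0.0040839.
×(1/T) gives -0.85% p.a.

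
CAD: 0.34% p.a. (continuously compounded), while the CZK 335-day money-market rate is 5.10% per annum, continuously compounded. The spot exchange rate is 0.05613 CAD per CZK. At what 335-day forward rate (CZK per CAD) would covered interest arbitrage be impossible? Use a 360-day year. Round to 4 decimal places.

T = 335/360 years.
CAD accumulates by e^(0.0034×335/360) = 1.0031689.
CZK accumulates by e^(0.0510×335/360) = 1.04860251.
So F = 0.05613 × 1.0031689 / 1.04860251 = 0.053698012 (CAD/CZK).
Quoted the other way: 1/0.053698012 = 18.6227 CZK per CAD.

18.6227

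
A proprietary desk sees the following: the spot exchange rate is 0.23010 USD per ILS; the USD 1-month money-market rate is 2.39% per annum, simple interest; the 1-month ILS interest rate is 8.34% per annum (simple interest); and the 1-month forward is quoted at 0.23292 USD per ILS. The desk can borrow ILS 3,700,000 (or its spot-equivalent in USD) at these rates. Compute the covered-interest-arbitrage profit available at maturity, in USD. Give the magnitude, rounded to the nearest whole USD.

USD 14,728

T = 1/12 years.
Keep in ILS, deliver into the forward: 3,700,000·1.006950·0.23292 = USD 867,793.54.
Swap to USD now, deposit: 3,700,000·0.23010·1.00199167 = USD 853,065.65.
The quoted forward overvalues ILS, so borrow USD, buy ILS at spot, deposit the ILS at 8.34%, and sell the proceeds forward at 0.23292.
Profit = 867,793.54 − 853,065.65 = USD 14,728.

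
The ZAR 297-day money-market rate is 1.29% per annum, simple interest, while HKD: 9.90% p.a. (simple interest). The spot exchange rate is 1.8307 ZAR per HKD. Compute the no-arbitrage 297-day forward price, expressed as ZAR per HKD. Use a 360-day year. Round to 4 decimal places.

T = 297/360 years.
ZAR growth factor: 1 + 0.0129×297/360 = 1.0106425.
Growth of 1 HKD over T: 1 + 0.0990×297/360 = 1.081675.
Forward (ZAR per HKD) = 1.8307 × 1.0106425 / 1.081675 = 1.710480.

1.7105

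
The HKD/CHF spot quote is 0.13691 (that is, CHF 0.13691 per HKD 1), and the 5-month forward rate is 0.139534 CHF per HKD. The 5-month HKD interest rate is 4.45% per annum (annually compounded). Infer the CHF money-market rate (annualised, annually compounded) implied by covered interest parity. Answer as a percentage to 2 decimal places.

T = 5/12 years.
CIP gives F = S · g_CHF/g_HKD, so g_CHF/g_HKD = 0.139534/0.13691 = 1.0191659.
HKD growth factor: (1 + 0.0445)^(5/12) = 1.0183065.
That pins the CHF growth at 1.0378233.
r = 1.0378233^(12/5) − 1 = 0.093191 → 9.32%.

9.32%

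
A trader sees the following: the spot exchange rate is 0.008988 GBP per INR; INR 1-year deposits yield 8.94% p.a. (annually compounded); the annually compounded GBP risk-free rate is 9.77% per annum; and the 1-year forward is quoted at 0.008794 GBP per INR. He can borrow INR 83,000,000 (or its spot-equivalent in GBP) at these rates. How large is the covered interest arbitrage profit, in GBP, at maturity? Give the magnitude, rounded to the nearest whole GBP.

GBP 23,733

T = 1 year.
Invest the INR and cover forward: 83,000,000 × 1.089400 × 0.008794 = GBP 795,155.24.
Convert at spot and invest in GBP: 83,000,000 × 0.008988 × 1.097700 = GBP 818,888.59.
The quoted forward undervalues INR, so borrow INR, convert to GBP at spot, deposit the GBP at 9.77%, and buy INR forward at 0.008794 to cover the loan.
The gap between the two covered legs is GBP 23,733.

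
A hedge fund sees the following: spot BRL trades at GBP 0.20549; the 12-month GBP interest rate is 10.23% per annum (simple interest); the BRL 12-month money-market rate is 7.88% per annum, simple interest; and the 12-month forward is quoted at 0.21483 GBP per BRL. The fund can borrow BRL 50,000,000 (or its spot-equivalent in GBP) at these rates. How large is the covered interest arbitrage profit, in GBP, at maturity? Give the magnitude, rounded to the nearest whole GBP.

GBP 262,349

T = 1 year.
Keep in BRL, deliver into the forward: 50,000,000·1.078800·0.21483 = GBP 11,587,930.20.
Swap to GBP now, deposit: 50,000,000·0.20549·1.102300 = GBP 11,325,581.35.
The quoted forward overvalues BRL, so borrow GBP, buy BRL at spot, deposit the BRL at 7.88%, and sell the proceeds forward at 0.21483.
Arbitrage profit = |11,587,930.20 − 11,325,581.35| = GBP 262,349.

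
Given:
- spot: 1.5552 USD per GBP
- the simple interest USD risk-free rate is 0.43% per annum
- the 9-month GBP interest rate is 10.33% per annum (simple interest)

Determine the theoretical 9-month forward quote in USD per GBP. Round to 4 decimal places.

1.4480

T = 9/12 years.
Growth of 1 USD over T: 1 + 0.0043×9/12 = 1.003225.
GBP accumulates by 1 + 0.1033×9/12 = 1.077475.
So F = 1.5552 × 1.003225 / 1.077475 = 1.448029 (USD/GBP).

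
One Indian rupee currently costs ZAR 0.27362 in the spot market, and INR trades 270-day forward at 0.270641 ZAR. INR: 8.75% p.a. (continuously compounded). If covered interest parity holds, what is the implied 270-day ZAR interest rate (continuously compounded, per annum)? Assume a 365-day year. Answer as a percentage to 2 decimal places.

7.27%

T = 270/365 years.
CIP gives F = S · g_ZAR/g_INR, so g_ZAR/g_INR = 0.270641/0.27362 = 0.9891126.
INR growth factor: e^(0.0875×270/365) = 1.0668667.
That pins the ZAR growth at 1.0552513.
Take logs: ln 1.0552513 / (270/365) = 0.072701, so 7.27%.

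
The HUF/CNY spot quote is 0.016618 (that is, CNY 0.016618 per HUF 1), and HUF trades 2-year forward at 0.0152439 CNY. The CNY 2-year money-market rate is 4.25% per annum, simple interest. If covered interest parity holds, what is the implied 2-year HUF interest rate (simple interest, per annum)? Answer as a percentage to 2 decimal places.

T = 2 years.
By CIP, F/S equals the CNY-to-HUF growth ratio: 0.0152439/0.016618 = 0.9173126.
CNY growth factor: 1 + 0.0425×2 = 1.085000.
Hence g_HUF = 1.1828029.
(1.1828029 − 1)/T = 0.091401, i.e. 9.14%.

9.14%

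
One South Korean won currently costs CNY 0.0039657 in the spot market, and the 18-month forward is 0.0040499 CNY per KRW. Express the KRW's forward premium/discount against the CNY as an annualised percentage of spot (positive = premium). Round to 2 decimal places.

T = 18/12 years.
(F − S)/S = (0.0040499 − 0.0039657)/0.0039657 = 0.0212321.
×(1/T) gives 1.42% p.a.

+1.42%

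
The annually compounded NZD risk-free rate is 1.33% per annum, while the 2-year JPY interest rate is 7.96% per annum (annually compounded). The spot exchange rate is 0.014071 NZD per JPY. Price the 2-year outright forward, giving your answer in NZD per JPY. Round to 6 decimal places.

0.012396

T = 2 years.
Growth of 1 NZD over T: (1 + 0.0133)^2 = 1.0267769.
Growth of 1 JPY over T: (1 + 0.0796)^2 = 1.1655362.
So F = 0.014071 × 1.0267769 / 1.1655362 = 0.01239582 (NZD/JPY).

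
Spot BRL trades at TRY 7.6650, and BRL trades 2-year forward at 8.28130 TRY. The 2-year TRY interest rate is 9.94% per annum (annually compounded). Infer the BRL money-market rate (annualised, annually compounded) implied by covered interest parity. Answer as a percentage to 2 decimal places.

T = 2 years.
CIP gives F = S · g_TRY/g_BRL, so g_TRY/g_BRL = 8.2813/7.665 = 1.0804044.
The TRY side grows by (1 + 0.0994)^2 = 1.2086804.
That pins the BRL growth at 1.1187296.
Annualise: 1.1187296^(1/2) − 1 = 0.057700 = 5.77%.

5.77%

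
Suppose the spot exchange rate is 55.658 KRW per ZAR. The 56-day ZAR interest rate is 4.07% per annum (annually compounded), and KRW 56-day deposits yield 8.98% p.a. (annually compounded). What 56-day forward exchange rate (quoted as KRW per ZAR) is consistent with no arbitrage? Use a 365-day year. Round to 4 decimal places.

56.0531

T = 56/365 years.
Growth of 1 KRW over T: (1 + 0.0898)^(56/365) = 1.01328105.
ZAR growth factor: (1 + 0.0407)^(56/365) = 1.00613943.
So F = 55.658 × 1.01328105 / 1.00613943 = 56.053063 (KRW/ZAR).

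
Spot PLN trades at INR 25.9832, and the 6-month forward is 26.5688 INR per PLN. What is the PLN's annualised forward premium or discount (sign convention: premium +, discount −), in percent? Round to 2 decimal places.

+4.51%

T = 6/12 years.
(F − S)/S = (26.5688 − 25.9832)/25.9832 = 0.0225376.
Annualise by dividing by T: 0.0225376 / (6/12) = 0.045075 → 4.51%.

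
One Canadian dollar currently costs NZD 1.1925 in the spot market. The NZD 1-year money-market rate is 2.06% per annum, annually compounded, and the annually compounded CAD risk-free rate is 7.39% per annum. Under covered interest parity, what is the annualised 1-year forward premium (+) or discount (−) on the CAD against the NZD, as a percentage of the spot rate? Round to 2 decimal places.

-4.96%

T = 1 year.
F = S · g_NZD/g_CAD = 1.1925 × 1.020600/1.073900 = 1.1333136.
(F − S)/S ÷ T = (1.1333136 − 1.1925)/1.1925/1 = -0.049632 → -4.96%.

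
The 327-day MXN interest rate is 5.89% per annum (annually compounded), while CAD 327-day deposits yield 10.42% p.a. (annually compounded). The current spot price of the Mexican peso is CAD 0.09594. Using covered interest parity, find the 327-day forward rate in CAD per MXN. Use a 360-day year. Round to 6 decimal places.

T = 327/360 years.
CAD growth factor: (1 + 0.1042)^(327/360) = 1.0942126.
MXN accumulates by (1 + 0.0589)^(327/360) = 1.0533594.
So F = 0.09594 × 1.0942126 / 1.0533594 = 0.09966091 (CAD/MXN).

0.099661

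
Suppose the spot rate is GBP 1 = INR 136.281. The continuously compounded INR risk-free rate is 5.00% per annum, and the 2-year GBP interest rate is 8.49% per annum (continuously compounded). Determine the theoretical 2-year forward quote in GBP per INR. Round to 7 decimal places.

T = 2 years.
Growth of 1 INR over T: e^(0.0500×2) = 1.1051709.
GBP growth factor: e^(0.0849×2) = 1.1850678.
So F = 136.281 × 1.1051709 / 1.1850678 = 127.0930 (INR/GBP).
Invert for GBP per INR: 1 / 127.0930 = 0.0078683.

0.0078683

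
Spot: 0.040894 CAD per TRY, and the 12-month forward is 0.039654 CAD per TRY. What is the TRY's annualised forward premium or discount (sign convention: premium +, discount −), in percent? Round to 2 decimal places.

T = 1 year.
Period premium: (0.039654 − 0.040894)/0.040894 = -0.0303223.
×(1/T) gives -3.03% p.a.

-3.03%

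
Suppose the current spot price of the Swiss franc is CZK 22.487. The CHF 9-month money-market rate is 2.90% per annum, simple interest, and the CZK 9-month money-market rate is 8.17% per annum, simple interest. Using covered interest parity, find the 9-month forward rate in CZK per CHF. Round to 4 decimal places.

T = 9/12 years.
CZK growth factor: 1 + 0.0817×9/12 = 1.061275.
CHF accumulates by 1 + 0.0290×9/12 = 1.021750.
CIP: F = S · (grow CZK)/(grow CHF) = 22.487 × 1.061275/1.021750 = 23.356879 CZK per CHF.

23.3569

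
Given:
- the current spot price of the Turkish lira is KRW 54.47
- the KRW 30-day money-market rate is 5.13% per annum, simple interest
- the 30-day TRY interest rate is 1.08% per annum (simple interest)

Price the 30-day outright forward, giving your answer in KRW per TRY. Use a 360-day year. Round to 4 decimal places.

54.6537

T = 30/360 years.
KRW accumulates by 1 + 0.0513×30/360 = 1.004275.
TRY growth factor: 1 + 0.0108×30/360 = 1.000900.
Forward (KRW per TRY) = 54.47 × 1.004275 / 1.000900 = 54.653671.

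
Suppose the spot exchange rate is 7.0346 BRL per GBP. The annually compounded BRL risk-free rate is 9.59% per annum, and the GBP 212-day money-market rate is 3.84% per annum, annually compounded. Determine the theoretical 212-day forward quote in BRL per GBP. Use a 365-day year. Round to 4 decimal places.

7.2583

T = 212/365 years.
Growth of 1 BRL over T: (1 + 0.0959)^(212/365) = 1.0546293.
GBP accumulates by (1 + 0.0384)^(212/365) = 1.0221272.
CIP: F = S · (grow BRL)/(grow GBP) = 7.0346 × 1.0546293/1.0221272 = 7.258290 BRL per GBP.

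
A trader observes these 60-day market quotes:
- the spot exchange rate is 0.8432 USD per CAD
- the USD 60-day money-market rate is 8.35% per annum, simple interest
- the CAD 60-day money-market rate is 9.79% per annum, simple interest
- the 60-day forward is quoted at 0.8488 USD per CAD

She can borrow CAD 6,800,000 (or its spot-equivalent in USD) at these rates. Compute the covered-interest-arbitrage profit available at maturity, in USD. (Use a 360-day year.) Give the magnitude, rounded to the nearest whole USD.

USD 52,462

T = 60/360 years.
Keep in CAD, deliver into the forward: 6,800,000·1.016316667·0.8488 = USD 5,866,017.19.
Swap to USD now, deposit: 6,800,000·0.8432·1.013916667 = USD 5,813,554.83.
The quoted forward overvalues CAD, so borrow USD, buy CAD at spot, deposit the CAD at 9.79%, and sell the proceeds forward at 0.8488.
Arbitrage profit = |5,866,017.19 − 5,813,554.83| = USD 52,462.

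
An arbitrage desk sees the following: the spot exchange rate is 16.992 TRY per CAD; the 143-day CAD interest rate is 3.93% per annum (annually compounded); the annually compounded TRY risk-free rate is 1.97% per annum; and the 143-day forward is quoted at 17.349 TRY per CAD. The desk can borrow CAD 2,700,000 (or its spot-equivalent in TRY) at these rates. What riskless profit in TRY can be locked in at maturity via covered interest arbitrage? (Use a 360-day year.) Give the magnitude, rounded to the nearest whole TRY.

TRY 1,329,762

T = 143/360 years.
Keep in CAD, deliver into the forward: 2,700,000·1.0154297153·17.349 = TRY 47,565,063.35.
Swap to TRY now, deposit: 2,700,000·16.992·1.0077792991 = TRY 46,235,301.80.
The quoted forward overvalues CAD, so borrow TRY, buy CAD at spot, deposit the CAD at 3.93%, and sell the proceeds forward at 17.349.
Arbitrage profit = |47,565,063.35 − 46,235,301.80| = TRY 1,329,762.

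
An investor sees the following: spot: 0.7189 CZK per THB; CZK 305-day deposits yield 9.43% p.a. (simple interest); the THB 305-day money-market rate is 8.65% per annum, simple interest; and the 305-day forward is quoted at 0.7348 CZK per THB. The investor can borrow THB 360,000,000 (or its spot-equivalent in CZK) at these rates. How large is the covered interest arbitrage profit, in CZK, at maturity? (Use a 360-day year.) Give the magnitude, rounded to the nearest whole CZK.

T = 305/360 years.
Route A — deposit THB, sell forward: 360,000,000 × 1.07328472222 × 0.7348 = CZK 283,913,861.00.
Route B — convert at spot, deposit CZK: 360,000,000 × 0.7189 × 1.07989305556 = CZK 279,480,642.35.
The quoted forward overvalues THB, so borrow CZK, buy THB at spot, deposit the THB at 8.65%, and sell the proceeds forward at 0.7348.
The gap between the two covered legs is CZK 4,433,219.

CZK 4,433,219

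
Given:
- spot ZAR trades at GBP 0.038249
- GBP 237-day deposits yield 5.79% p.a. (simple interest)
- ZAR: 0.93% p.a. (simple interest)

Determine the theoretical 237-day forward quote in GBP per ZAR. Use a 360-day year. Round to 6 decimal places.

T = 237/360 years.
GBP growth factor: 1 + 0.0579×237/360 = 1.0381175.
Growth of 1 ZAR over T: 1 + 0.0093×237/360 = 1.0061225.
So F = 0.038249 × 1.0381175 / 1.0061225 = 0.03946533 (GBP/ZAR).

0.039465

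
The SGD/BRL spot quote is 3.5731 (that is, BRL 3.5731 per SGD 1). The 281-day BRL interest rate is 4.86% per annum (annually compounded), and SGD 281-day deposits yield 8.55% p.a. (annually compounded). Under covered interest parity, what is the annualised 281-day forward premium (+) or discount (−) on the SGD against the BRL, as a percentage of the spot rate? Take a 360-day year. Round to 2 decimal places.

-3.41%

T = 281/360 years.
CIP forward (BRL per SGD) = 3.5731 × 1.0377366/1.0661322 = 3.4779333.
Annualised premium = (F − S)/S × (1/T) = (3.4779333 − 3.5731)/3.5731 ÷ (281/360) = -3.41%.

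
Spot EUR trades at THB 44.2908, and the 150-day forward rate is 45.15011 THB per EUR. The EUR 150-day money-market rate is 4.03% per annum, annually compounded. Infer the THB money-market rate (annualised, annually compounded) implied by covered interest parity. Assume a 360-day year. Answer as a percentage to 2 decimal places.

T = 150/360 years.
By CIP, F/S equals the THB-to-EUR growth ratio: 45.15011/44.2908 = 1.0194015.
The EUR side grows by (1 + 0.0403)^(150/360) = 1.0165984.
That pins the THB growth at 1.0363219.
Annualise: 1.0363219^(360/150) − 1 = 0.089400 = 8.94%.

8.94%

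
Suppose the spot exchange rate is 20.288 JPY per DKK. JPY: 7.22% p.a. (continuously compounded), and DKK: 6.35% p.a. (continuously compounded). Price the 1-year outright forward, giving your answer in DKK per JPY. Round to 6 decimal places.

T = 1 year.
Growth of 1 JPY over T: e^(0.0722×1) = 1.0748703.
DKK growth factor: e^(0.0635×1) = 1.0655595.
So F = 20.288 × 1.0748703 / 1.0655595 = 20.46528 (JPY/DKK).
Quoted the other way: 1/20.46528 = 0.048863 DKK per JPY.

0.048863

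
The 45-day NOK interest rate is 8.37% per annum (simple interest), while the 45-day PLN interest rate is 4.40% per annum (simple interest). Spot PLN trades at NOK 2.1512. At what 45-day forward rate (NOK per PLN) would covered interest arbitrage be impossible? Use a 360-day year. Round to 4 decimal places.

T = 45/360 years.
Growth of 1 NOK over T: 1 + 0.0837×45/360 = 1.0104625.
PLN accumulates by 1 + 0.0440×45/360 = 1.005500.
CIP: F = S · (grow NOK)/(grow PLN) = 2.1512 × 1.0104625/1.005500 = 2.161817 NOK per PLN.

2.1618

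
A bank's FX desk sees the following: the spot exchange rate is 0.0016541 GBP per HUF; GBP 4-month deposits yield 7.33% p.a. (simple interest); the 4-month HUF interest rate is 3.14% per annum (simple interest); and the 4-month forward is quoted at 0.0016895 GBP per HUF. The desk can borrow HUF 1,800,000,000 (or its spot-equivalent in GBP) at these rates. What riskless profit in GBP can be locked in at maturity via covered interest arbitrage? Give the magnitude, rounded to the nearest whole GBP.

T = 4/12 years.
Invest the HUF and cover forward: 1,800,000,000 × 1.010466667 × 0.0016895 = GBP 3,072,930.18.
Convert at spot and invest in GBP: 1,800,000,000 × 0.0016541 × 1.024433333 = GBP 3,050,127.32.
The quoted forward overvalues HUF, so borrow GBP, buy HUF at spot, deposit the HUF at 3.14%, and sell the proceeds forward at 0.0016895.
Arbitrage profit = |3,072,930.18 − 3,050,127.32| = GBP 22,803.

GBP 22,803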